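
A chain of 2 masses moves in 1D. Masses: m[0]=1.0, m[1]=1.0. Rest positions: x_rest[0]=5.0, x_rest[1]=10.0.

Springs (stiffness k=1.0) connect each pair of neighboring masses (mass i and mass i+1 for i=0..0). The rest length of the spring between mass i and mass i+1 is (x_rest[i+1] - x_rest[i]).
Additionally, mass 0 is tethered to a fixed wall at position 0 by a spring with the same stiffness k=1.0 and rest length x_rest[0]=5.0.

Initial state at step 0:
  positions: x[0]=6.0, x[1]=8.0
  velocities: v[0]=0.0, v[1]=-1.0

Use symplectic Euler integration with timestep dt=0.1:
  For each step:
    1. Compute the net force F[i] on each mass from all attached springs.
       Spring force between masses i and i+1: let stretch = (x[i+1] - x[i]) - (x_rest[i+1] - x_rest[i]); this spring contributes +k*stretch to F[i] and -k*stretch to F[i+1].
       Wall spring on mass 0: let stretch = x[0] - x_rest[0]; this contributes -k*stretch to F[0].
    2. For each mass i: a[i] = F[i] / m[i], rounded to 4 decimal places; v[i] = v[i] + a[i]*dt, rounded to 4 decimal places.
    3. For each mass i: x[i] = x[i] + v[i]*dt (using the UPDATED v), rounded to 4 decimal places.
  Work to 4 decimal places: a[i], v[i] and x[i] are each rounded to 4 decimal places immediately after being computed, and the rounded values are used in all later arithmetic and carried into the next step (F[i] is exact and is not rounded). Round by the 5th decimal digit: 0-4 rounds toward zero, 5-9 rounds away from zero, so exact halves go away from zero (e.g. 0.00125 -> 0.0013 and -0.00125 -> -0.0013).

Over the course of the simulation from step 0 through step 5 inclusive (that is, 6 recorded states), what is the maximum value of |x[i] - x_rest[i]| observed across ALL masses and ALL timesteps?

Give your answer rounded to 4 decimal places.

Step 0: x=[6.0000 8.0000] v=[0.0000 -1.0000]
Step 1: x=[5.9600 7.9300] v=[-0.4000 -0.7000]
Step 2: x=[5.8801 7.8903] v=[-0.7990 -0.3970]
Step 3: x=[5.7615 7.8805] v=[-1.1860 -0.0980]
Step 4: x=[5.6065 7.8995] v=[-1.5503 0.1901]
Step 5: x=[5.4183 7.9456] v=[-1.8817 0.4608]
Max displacement = 2.1195

Answer: 2.1195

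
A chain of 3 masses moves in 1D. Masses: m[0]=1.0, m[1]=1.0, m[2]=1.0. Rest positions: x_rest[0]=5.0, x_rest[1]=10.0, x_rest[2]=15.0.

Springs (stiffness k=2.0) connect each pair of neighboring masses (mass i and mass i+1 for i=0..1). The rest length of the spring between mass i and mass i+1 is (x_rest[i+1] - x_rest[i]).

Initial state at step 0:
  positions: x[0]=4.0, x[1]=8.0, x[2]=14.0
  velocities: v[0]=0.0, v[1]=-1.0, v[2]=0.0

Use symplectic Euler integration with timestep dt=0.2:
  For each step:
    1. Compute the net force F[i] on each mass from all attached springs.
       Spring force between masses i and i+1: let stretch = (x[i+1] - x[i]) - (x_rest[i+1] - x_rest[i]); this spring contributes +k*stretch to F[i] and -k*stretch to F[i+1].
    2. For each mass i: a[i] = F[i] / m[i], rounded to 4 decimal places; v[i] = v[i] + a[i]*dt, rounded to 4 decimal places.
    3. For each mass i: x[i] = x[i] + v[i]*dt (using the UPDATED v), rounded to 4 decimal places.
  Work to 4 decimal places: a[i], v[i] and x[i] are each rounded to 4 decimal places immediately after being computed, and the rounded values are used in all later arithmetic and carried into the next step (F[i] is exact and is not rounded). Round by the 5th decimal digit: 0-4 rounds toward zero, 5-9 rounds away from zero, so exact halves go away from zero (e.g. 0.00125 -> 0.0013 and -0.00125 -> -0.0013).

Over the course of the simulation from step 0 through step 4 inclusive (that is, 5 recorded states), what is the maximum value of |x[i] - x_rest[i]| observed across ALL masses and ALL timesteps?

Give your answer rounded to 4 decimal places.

Answer: 2.0400

Derivation:
Step 0: x=[4.0000 8.0000 14.0000] v=[0.0000 -1.0000 0.0000]
Step 1: x=[3.9200 7.9600 13.9200] v=[-0.4000 -0.2000 -0.4000]
Step 2: x=[3.7632 8.0736 13.7632] v=[-0.7840 0.5680 -0.7840]
Step 3: x=[3.5512 8.2975 13.5512] v=[-1.0598 1.1197 -1.0598]
Step 4: x=[3.3189 8.5620 13.3189] v=[-1.1613 1.3227 -1.1613]
Max displacement = 2.0400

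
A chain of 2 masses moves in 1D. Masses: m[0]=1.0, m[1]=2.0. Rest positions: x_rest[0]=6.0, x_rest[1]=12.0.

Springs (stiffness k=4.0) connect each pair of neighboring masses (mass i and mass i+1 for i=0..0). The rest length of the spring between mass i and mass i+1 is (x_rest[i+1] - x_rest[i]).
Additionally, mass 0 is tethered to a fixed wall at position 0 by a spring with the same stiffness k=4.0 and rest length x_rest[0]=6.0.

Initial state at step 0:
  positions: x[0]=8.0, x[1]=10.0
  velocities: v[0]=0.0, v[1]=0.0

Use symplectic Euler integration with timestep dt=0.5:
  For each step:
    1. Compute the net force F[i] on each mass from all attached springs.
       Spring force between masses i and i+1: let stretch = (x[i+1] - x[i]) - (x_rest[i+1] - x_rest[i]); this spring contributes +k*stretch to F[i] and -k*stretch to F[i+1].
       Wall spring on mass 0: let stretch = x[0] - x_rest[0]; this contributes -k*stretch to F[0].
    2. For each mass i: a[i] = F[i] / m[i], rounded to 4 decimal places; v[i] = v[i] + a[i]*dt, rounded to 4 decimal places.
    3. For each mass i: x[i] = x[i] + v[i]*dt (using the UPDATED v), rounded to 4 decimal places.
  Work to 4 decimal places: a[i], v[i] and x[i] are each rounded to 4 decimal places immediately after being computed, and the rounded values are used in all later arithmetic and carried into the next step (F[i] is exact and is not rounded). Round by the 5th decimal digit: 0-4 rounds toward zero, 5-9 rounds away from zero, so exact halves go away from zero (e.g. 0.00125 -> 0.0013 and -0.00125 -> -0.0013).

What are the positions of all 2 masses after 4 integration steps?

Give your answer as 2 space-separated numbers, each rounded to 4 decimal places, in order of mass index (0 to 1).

Step 0: x=[8.0000 10.0000] v=[0.0000 0.0000]
Step 1: x=[2.0000 12.0000] v=[-12.0000 4.0000]
Step 2: x=[4.0000 12.0000] v=[4.0000 0.0000]
Step 3: x=[10.0000 11.0000] v=[12.0000 -2.0000]
Step 4: x=[7.0000 12.5000] v=[-6.0000 3.0000]

Answer: 7.0000 12.5000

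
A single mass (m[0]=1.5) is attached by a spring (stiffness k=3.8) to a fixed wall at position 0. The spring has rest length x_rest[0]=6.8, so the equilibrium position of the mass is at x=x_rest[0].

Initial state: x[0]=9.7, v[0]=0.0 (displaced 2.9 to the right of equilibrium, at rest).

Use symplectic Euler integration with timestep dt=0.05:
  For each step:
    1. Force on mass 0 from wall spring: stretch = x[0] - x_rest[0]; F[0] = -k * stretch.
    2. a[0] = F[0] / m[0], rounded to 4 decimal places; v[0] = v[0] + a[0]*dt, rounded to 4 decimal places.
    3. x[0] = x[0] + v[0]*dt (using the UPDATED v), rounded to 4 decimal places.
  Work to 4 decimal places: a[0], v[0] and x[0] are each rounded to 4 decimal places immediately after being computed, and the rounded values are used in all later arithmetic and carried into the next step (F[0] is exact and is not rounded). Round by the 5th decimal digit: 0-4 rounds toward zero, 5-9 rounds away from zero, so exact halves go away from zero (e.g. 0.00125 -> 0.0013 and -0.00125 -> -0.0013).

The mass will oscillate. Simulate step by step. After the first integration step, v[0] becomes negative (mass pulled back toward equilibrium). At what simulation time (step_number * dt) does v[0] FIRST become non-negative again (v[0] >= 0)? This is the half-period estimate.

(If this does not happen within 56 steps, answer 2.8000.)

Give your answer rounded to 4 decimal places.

Step 0: x=[9.7000] v=[0.0000]
Step 1: x=[9.6816] v=[-0.3673]
Step 2: x=[9.6450] v=[-0.7323]
Step 3: x=[9.5904] v=[-1.0927]
Step 4: x=[9.5181] v=[-1.4462]
Step 5: x=[9.4286] v=[-1.7905]
Step 6: x=[9.3224] v=[-2.1235]
Step 7: x=[9.2003] v=[-2.4430]
Step 8: x=[9.0630] v=[-2.7470]
Step 9: x=[8.9113] v=[-3.0336]
Step 10: x=[8.7463] v=[-3.3010]
Step 11: x=[8.5689] v=[-3.5475]
Step 12: x=[8.3803] v=[-3.7716]
Step 13: x=[8.1817] v=[-3.9718]
Step 14: x=[7.9744] v=[-4.1468]
Step 15: x=[7.7596] v=[-4.2956]
Step 16: x=[7.5387] v=[-4.4172]
Step 17: x=[7.3132] v=[-4.5108]
Step 18: x=[7.0844] v=[-4.5758]
Step 19: x=[6.8538] v=[-4.6118]
Step 20: x=[6.6229] v=[-4.6186]
Step 21: x=[6.3931] v=[-4.5962]
Step 22: x=[6.1659] v=[-4.5447]
Step 23: x=[5.9427] v=[-4.4644]
Step 24: x=[5.7249] v=[-4.3558]
Step 25: x=[5.5139] v=[-4.2196]
Step 26: x=[5.3111] v=[-4.0567]
Step 27: x=[5.1177] v=[-3.8681]
Step 28: x=[4.9350] v=[-3.6550]
Step 29: x=[4.7641] v=[-3.4188]
Step 30: x=[4.6061] v=[-3.1609]
Step 31: x=[4.4620] v=[-2.8830]
Step 32: x=[4.3327] v=[-2.5869]
Step 33: x=[4.2190] v=[-2.2744]
Step 34: x=[4.1216] v=[-1.9475]
Step 35: x=[4.0412] v=[-1.6082]
Step 36: x=[3.9783] v=[-1.2588]
Step 37: x=[3.9332] v=[-0.9014]
Step 38: x=[3.9063] v=[-0.5383]
Step 39: x=[3.8977] v=[-0.1718]
Step 40: x=[3.9075] v=[0.1958]
First v>=0 after going negative at step 40, time=2.0000

Answer: 2.0000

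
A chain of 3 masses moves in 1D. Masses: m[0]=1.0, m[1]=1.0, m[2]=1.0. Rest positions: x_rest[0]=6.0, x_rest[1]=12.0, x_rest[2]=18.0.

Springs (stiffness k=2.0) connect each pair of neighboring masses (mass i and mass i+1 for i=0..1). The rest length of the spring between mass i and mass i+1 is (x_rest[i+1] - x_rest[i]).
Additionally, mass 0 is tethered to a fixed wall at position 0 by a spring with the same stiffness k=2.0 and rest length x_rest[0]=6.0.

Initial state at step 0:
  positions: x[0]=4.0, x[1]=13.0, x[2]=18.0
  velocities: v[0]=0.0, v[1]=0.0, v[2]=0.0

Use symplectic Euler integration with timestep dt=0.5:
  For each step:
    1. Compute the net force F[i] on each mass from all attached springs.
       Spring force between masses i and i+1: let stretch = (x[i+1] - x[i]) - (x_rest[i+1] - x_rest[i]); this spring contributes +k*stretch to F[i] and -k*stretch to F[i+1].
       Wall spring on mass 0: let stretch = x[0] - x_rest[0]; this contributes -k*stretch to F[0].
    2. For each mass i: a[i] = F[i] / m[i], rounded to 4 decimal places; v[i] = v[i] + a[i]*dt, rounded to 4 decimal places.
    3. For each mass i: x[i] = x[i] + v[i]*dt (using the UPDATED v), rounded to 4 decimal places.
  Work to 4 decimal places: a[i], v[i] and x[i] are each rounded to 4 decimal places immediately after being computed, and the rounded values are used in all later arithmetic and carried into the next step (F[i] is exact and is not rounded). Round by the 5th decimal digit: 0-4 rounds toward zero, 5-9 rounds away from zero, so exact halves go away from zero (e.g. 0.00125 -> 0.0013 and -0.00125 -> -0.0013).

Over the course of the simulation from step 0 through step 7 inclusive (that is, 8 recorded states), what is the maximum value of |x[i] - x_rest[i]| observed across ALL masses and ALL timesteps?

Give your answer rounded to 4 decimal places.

Answer: 2.0625

Derivation:
Step 0: x=[4.0000 13.0000 18.0000] v=[0.0000 0.0000 0.0000]
Step 1: x=[6.5000 11.0000 18.5000] v=[5.0000 -4.0000 1.0000]
Step 2: x=[8.0000 10.5000 18.2500] v=[3.0000 -1.0000 -0.5000]
Step 3: x=[6.7500 12.6250 17.1250] v=[-2.5000 4.2500 -2.2500]
Step 4: x=[5.0625 14.0625 16.7500] v=[-3.3750 2.8750 -0.7500]
Step 5: x=[5.3438 12.3438 18.0313] v=[0.5625 -3.4375 2.5625]
Step 6: x=[6.4532 9.9688 19.4688] v=[2.2187 -4.7500 2.8750]
Step 7: x=[6.0938 10.5860 19.1563] v=[-0.7189 1.2344 -0.6250]
Max displacement = 2.0625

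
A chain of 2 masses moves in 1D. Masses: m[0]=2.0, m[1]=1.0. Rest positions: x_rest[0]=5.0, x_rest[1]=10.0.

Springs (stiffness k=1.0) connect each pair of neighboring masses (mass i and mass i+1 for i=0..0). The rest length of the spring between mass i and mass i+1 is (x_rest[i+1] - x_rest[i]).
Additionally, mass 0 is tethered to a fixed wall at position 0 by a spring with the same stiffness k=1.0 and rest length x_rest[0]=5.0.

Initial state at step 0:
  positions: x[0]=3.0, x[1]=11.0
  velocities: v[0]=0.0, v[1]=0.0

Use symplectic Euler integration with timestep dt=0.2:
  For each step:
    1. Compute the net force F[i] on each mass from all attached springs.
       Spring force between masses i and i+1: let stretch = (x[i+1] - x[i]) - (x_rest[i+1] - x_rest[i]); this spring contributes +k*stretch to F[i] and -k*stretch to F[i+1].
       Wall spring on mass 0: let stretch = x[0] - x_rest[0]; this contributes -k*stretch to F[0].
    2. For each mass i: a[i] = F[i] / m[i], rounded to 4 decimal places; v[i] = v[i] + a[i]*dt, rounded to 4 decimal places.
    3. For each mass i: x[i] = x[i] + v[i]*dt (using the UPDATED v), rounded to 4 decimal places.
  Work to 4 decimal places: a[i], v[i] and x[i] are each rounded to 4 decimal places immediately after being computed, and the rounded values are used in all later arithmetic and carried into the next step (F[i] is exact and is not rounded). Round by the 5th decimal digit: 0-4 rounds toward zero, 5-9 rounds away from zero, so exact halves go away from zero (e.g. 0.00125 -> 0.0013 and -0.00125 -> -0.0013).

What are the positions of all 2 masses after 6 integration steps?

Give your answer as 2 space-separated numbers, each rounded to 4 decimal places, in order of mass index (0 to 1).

Answer: 4.6871 9.0468

Derivation:
Step 0: x=[3.0000 11.0000] v=[0.0000 0.0000]
Step 1: x=[3.1000 10.8800] v=[0.5000 -0.6000]
Step 2: x=[3.2936 10.6488] v=[0.9680 -1.1560]
Step 3: x=[3.5684 10.3234] v=[1.3742 -1.6270]
Step 4: x=[3.9070 9.9278] v=[1.6929 -1.9780]
Step 5: x=[4.2879 9.4914] v=[1.9043 -2.1822]
Step 6: x=[4.6871 9.0468] v=[1.9959 -2.2229]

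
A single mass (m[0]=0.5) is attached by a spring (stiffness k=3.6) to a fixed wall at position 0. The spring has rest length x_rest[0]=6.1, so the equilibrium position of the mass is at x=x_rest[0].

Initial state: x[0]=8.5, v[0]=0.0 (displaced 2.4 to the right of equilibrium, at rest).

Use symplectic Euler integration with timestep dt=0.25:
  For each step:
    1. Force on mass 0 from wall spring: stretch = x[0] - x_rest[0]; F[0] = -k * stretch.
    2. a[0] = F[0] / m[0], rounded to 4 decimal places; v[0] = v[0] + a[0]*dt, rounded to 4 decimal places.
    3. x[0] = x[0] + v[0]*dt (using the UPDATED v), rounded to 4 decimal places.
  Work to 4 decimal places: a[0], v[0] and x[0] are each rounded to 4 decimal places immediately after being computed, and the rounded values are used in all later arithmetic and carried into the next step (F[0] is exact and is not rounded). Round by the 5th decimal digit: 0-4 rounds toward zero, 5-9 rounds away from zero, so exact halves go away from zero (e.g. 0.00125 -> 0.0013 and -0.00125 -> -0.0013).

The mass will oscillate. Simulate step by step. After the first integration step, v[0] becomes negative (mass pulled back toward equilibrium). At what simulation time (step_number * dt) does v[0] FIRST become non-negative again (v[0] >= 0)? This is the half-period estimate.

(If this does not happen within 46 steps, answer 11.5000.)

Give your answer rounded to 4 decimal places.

Answer: 1.2500

Derivation:
Step 0: x=[8.5000] v=[0.0000]
Step 1: x=[7.4200] v=[-4.3200]
Step 2: x=[5.7460] v=[-6.6960]
Step 3: x=[4.2313] v=[-6.0588]
Step 4: x=[3.5575] v=[-2.6952]
Step 5: x=[4.0278] v=[1.8813]
First v>=0 after going negative at step 5, time=1.2500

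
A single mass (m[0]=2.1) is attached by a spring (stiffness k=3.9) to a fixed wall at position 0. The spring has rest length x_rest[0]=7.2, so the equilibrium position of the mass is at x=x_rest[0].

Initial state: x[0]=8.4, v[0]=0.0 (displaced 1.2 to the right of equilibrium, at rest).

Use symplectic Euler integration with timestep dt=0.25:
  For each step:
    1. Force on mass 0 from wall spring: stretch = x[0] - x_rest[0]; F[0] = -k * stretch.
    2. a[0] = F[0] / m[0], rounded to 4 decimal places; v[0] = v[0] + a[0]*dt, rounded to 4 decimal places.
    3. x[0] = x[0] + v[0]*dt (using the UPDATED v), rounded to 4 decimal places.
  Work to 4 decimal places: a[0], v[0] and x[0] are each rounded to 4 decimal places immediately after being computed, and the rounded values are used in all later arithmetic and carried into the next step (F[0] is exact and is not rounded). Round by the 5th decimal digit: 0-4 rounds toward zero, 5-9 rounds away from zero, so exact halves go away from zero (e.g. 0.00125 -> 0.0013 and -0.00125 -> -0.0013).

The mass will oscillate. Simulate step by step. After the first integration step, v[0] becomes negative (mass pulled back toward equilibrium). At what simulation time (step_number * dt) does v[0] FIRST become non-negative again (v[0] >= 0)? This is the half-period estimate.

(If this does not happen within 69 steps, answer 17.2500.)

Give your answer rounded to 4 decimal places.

Step 0: x=[8.4000] v=[0.0000]
Step 1: x=[8.2607] v=[-0.5572]
Step 2: x=[7.9983] v=[-1.0497]
Step 3: x=[7.6432] v=[-1.4204]
Step 4: x=[7.2367] v=[-1.6262]
Step 5: x=[6.8259] v=[-1.6433]
Step 6: x=[6.4585] v=[-1.4696]
Step 7: x=[6.1772] v=[-1.1253]
Step 8: x=[6.0146] v=[-0.6504]
Step 9: x=[5.9896] v=[-0.1000]
Step 10: x=[6.1051] v=[0.4620]
First v>=0 after going negative at step 10, time=2.5000

Answer: 2.5000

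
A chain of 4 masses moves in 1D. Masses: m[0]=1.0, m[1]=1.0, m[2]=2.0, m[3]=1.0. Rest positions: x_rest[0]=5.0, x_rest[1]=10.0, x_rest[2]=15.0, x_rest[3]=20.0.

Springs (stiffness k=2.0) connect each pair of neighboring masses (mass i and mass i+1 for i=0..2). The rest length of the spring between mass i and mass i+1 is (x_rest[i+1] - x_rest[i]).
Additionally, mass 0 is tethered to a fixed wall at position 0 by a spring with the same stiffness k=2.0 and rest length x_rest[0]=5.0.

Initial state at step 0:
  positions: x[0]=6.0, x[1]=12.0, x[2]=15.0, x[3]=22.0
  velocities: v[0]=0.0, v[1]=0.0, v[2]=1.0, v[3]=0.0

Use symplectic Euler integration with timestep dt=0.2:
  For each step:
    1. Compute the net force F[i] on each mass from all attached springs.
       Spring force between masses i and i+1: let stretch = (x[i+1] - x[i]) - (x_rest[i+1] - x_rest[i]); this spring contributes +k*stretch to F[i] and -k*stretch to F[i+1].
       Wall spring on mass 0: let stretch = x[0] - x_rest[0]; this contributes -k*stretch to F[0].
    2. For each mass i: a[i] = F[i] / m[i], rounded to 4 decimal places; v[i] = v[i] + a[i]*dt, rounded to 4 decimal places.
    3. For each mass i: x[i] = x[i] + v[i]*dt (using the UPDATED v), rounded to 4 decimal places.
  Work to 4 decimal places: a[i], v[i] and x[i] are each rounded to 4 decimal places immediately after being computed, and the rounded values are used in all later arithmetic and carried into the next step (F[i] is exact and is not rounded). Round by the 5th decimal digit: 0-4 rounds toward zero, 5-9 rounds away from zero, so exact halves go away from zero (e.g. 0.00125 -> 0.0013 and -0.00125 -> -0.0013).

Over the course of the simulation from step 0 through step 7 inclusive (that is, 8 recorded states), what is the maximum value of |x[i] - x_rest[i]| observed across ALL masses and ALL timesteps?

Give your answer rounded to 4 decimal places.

Answer: 2.5919

Derivation:
Step 0: x=[6.0000 12.0000 15.0000 22.0000] v=[0.0000 0.0000 1.0000 0.0000]
Step 1: x=[6.0000 11.7600 15.3600 21.8400] v=[0.0000 -1.2000 1.8000 -0.8000]
Step 2: x=[5.9808 11.3472 15.8352 21.5616] v=[-0.0960 -2.0640 2.3760 -1.3920]
Step 3: x=[5.9124 10.8641 16.3599 21.2251] v=[-0.3418 -2.4154 2.6237 -1.6826]
Step 4: x=[5.7672 10.4245 16.8594 20.8994] v=[-0.7261 -2.1978 2.4976 -1.6287]
Step 5: x=[5.5332 10.1271 17.2631 20.6505] v=[-1.1701 -1.4868 2.0186 -1.2447]
Step 6: x=[5.2240 10.0331 17.5169 20.5306] v=[-1.5458 -0.4700 1.2689 -0.5997]
Step 7: x=[4.8816 10.1531 17.5919 20.5696] v=[-1.7118 0.5999 0.3749 0.1948]
Max displacement = 2.5919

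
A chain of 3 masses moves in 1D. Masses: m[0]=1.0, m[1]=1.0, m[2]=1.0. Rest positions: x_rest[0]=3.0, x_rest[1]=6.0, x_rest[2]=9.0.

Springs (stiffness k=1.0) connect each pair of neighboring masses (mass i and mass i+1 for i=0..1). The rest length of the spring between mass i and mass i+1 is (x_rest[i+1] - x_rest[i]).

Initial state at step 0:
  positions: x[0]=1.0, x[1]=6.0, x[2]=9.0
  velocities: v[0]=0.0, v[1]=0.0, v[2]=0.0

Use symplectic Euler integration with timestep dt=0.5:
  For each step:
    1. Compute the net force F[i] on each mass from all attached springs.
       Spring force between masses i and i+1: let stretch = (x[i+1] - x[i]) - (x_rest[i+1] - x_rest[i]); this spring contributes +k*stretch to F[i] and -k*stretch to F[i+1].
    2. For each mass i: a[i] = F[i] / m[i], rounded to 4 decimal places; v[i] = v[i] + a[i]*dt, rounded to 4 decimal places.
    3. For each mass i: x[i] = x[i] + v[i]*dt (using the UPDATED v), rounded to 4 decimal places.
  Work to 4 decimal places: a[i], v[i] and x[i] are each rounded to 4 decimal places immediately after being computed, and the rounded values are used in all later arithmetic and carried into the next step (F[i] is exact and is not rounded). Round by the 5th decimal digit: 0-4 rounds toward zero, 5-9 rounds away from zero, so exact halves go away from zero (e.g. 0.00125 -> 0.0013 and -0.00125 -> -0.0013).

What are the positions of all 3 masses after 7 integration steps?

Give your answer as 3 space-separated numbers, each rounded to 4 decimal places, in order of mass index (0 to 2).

Answer: 2.8211 6.0045 7.1751

Derivation:
Step 0: x=[1.0000 6.0000 9.0000] v=[0.0000 0.0000 0.0000]
Step 1: x=[1.5000 5.5000 9.0000] v=[1.0000 -1.0000 0.0000]
Step 2: x=[2.2500 4.8750 8.8750] v=[1.5000 -1.2500 -0.2500]
Step 3: x=[2.9063 4.5938 8.5000] v=[1.3125 -0.5625 -0.7500]
Step 4: x=[3.2345 4.8673 7.8985] v=[0.6563 0.5469 -1.2031]
Step 5: x=[3.2209 5.4904 7.2892] v=[-0.0273 1.2461 -1.2187]
Step 6: x=[3.0246 5.9958 6.9802] v=[-0.3926 1.0108 -0.6181]
Step 7: x=[2.8211 6.0045 7.1751] v=[-0.4070 0.0174 0.3897]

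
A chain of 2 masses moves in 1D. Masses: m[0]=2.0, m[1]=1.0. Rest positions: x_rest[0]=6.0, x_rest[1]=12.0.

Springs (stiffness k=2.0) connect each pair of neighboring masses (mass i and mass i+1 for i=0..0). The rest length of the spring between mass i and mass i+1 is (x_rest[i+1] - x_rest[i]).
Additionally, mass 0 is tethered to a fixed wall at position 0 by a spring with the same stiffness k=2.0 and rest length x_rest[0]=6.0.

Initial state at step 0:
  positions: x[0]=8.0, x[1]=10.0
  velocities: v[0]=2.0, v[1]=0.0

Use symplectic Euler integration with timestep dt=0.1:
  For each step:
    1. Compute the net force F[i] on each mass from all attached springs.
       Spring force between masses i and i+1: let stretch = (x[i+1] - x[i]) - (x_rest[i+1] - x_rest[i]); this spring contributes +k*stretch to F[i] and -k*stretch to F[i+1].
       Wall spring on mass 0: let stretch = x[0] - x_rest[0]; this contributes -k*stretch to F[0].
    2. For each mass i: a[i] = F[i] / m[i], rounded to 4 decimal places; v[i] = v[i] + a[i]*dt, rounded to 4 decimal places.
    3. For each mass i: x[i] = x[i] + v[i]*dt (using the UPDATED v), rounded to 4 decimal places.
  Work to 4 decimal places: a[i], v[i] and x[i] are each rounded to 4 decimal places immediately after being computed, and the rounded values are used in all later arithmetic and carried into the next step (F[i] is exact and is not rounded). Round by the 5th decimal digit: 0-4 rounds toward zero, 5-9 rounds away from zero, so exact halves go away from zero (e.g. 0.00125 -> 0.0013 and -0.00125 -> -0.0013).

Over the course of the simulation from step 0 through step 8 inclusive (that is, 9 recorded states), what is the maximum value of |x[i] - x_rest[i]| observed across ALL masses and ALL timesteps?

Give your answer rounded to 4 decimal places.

Answer: 2.2341

Derivation:
Step 0: x=[8.0000 10.0000] v=[2.0000 0.0000]
Step 1: x=[8.1400 10.0800] v=[1.4000 0.8000]
Step 2: x=[8.2180 10.2412] v=[0.7800 1.6120]
Step 3: x=[8.2341 10.4819] v=[0.1605 2.4074]
Step 4: x=[8.1903 10.7977] v=[-0.4381 3.1578]
Step 5: x=[8.0907 11.1813] v=[-0.9964 3.8363]
Step 6: x=[7.9411 11.6231] v=[-1.4964 4.4182]
Step 7: x=[7.7489 12.1113] v=[-1.9223 4.8818]
Step 8: x=[7.5228 12.6322] v=[-2.2610 5.2093]
Max displacement = 2.2341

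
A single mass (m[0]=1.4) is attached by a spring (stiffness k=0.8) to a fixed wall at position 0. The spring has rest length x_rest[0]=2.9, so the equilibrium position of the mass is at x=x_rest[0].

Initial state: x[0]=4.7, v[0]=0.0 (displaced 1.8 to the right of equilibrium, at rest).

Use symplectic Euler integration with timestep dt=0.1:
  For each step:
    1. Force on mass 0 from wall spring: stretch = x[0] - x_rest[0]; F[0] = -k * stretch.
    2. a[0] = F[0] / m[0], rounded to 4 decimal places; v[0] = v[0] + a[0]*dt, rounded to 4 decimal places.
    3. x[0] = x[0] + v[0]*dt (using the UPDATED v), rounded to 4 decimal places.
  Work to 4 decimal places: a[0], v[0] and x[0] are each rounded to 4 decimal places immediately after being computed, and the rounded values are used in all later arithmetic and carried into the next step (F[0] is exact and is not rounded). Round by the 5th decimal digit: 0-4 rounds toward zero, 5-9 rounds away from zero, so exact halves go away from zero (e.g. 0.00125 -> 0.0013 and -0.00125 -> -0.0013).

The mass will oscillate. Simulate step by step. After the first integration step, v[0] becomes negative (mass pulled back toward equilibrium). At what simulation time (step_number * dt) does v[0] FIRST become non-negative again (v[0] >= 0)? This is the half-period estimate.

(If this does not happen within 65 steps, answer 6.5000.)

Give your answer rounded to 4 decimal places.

Answer: 4.2000

Derivation:
Step 0: x=[4.7000] v=[0.0000]
Step 1: x=[4.6897] v=[-0.1029]
Step 2: x=[4.6692] v=[-0.2052]
Step 3: x=[4.6386] v=[-0.3063]
Step 4: x=[4.5980] v=[-0.4057]
Step 5: x=[4.5477] v=[-0.5027]
Step 6: x=[4.4880] v=[-0.5969]
Step 7: x=[4.4192] v=[-0.6876]
Step 8: x=[4.3418] v=[-0.7744]
Step 9: x=[4.2561] v=[-0.8568]
Step 10: x=[4.1627] v=[-0.9343]
Step 11: x=[4.0621] v=[-1.0065]
Step 12: x=[3.9548] v=[-1.0729]
Step 13: x=[3.8415] v=[-1.1332]
Step 14: x=[3.7228] v=[-1.1870]
Step 15: x=[3.5994] v=[-1.2340]
Step 16: x=[3.4720] v=[-1.2740]
Step 17: x=[3.3413] v=[-1.3067]
Step 18: x=[3.2081] v=[-1.3319]
Step 19: x=[3.0732] v=[-1.3495]
Step 20: x=[2.9373] v=[-1.3594]
Step 21: x=[2.8012] v=[-1.3615]
Step 22: x=[2.6656] v=[-1.3559]
Step 23: x=[2.5314] v=[-1.3425]
Step 24: x=[2.3993] v=[-1.3214]
Step 25: x=[2.2700] v=[-1.2928]
Step 26: x=[2.1443] v=[-1.2568]
Step 27: x=[2.0229] v=[-1.2136]
Step 28: x=[1.9066] v=[-1.1635]
Step 29: x=[1.7959] v=[-1.1067]
Step 30: x=[1.6915] v=[-1.0436]
Step 31: x=[1.5941] v=[-0.9745]
Step 32: x=[1.5041] v=[-0.8999]
Step 33: x=[1.4221] v=[-0.8201]
Step 34: x=[1.3485] v=[-0.7357]
Step 35: x=[1.2838] v=[-0.6470]
Step 36: x=[1.2283] v=[-0.5547]
Step 37: x=[1.1824] v=[-0.4592]
Step 38: x=[1.1463] v=[-0.3611]
Step 39: x=[1.1202] v=[-0.2609]
Step 40: x=[1.1043] v=[-0.1592]
Step 41: x=[1.0986] v=[-0.0566]
Step 42: x=[1.1032] v=[0.0463]
First v>=0 after going negative at step 42, time=4.2000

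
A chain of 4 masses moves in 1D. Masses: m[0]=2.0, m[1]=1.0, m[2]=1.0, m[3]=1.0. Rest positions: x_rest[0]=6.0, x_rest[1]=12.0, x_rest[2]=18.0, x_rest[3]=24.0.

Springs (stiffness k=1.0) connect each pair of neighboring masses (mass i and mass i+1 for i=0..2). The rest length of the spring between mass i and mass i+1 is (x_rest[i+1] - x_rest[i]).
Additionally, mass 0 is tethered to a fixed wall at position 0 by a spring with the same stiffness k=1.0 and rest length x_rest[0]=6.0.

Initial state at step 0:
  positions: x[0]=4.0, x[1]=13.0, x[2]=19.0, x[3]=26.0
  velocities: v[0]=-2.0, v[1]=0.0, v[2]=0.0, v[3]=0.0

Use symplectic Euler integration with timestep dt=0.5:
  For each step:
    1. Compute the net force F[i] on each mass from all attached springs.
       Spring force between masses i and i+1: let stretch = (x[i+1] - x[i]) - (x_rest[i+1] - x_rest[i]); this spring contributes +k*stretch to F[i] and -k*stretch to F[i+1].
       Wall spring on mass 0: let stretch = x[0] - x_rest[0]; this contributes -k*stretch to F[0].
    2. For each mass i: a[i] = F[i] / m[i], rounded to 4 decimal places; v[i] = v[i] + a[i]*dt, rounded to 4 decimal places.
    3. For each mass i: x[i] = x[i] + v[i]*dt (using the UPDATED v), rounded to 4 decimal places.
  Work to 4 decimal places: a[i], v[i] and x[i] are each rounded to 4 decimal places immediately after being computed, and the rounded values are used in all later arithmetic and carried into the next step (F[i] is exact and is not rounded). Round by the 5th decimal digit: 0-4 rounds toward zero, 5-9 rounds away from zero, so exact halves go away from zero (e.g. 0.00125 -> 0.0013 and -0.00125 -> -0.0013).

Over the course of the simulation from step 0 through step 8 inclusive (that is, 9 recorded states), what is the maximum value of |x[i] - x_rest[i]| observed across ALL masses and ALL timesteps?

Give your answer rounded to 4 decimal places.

Answer: 3.6829

Derivation:
Step 0: x=[4.0000 13.0000 19.0000 26.0000] v=[-2.0000 0.0000 0.0000 0.0000]
Step 1: x=[3.6250 12.2500 19.2500 25.7500] v=[-0.7500 -1.5000 0.5000 -0.5000]
Step 2: x=[3.8750 11.0938 19.3750 25.3750] v=[0.5000 -2.3125 0.2500 -0.7500]
Step 3: x=[4.5430 10.2032 18.9297 25.0000] v=[1.3360 -1.7813 -0.8906 -0.7500]
Step 4: x=[5.3507 10.0791 17.8204 24.6074] v=[1.6153 -0.2482 -2.2187 -0.7852]
Step 5: x=[6.0806 10.7083 16.4725 24.0181] v=[1.4597 1.2583 -2.6959 -1.1787]
Step 6: x=[6.6289 11.6216 15.5699 23.0424] v=[1.0965 1.8266 -1.8052 -1.9515]
Step 7: x=[6.9727 12.2738 15.5484 21.6985] v=[0.6875 1.3044 -0.0431 -2.6878]
Step 8: x=[7.1075 12.4194 16.2458 20.3171] v=[0.2696 0.2912 1.3947 -2.7629]
Max displacement = 3.6829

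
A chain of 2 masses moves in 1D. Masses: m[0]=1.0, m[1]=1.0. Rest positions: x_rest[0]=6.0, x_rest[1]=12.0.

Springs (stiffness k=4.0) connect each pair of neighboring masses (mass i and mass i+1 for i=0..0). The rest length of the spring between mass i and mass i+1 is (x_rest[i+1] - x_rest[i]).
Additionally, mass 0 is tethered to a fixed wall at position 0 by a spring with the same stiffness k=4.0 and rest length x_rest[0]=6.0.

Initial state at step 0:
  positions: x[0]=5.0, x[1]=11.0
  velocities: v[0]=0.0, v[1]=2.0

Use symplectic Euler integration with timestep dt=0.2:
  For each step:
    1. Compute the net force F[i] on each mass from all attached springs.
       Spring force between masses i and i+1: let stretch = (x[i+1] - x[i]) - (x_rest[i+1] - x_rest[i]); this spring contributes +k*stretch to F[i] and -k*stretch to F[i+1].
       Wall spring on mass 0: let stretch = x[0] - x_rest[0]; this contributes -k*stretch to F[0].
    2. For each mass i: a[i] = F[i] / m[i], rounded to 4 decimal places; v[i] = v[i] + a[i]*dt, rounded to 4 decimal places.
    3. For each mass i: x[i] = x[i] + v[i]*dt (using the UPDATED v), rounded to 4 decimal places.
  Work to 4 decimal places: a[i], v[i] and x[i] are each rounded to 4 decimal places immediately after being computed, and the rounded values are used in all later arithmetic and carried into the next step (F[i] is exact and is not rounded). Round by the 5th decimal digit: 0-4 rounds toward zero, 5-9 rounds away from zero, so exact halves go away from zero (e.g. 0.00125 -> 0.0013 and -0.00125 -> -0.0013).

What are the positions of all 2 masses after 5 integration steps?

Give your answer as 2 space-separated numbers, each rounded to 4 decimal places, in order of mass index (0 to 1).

Step 0: x=[5.0000 11.0000] v=[0.0000 2.0000]
Step 1: x=[5.1600 11.4000] v=[0.8000 2.0000]
Step 2: x=[5.4928 11.7616] v=[1.6640 1.8080]
Step 3: x=[5.9498 12.0802] v=[2.2848 1.5930]
Step 4: x=[6.4357 12.3779] v=[2.4293 1.4887]
Step 5: x=[6.8426 12.6849] v=[2.0345 1.5349]

Answer: 6.8426 12.6849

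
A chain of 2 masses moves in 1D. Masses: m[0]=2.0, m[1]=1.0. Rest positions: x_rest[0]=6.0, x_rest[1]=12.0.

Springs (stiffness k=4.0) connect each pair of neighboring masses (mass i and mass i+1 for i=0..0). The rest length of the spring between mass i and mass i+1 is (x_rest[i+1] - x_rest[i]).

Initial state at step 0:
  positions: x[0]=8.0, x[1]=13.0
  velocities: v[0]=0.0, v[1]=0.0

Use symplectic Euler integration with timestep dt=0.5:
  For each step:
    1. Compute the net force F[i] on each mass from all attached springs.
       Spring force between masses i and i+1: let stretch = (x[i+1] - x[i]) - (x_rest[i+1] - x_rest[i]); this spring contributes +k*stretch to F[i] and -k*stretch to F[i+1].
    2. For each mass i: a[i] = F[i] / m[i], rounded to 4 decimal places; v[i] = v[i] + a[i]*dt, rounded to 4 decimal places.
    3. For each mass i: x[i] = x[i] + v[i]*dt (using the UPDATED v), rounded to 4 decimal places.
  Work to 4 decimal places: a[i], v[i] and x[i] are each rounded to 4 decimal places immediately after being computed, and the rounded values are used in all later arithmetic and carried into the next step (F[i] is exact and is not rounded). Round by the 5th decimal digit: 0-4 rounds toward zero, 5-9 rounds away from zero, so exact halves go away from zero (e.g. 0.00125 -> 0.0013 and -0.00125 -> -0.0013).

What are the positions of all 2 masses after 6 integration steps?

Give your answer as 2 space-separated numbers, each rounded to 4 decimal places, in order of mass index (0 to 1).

Step 0: x=[8.0000 13.0000] v=[0.0000 0.0000]
Step 1: x=[7.5000 14.0000] v=[-1.0000 2.0000]
Step 2: x=[7.2500 14.5000] v=[-0.5000 1.0000]
Step 3: x=[7.6250 13.7500] v=[0.7500 -1.5000]
Step 4: x=[8.0625 12.8750] v=[0.8750 -1.7500]
Step 5: x=[7.9063 13.1875] v=[-0.3125 0.6250]
Step 6: x=[7.3907 14.2188] v=[-1.0313 2.0626]

Answer: 7.3907 14.2188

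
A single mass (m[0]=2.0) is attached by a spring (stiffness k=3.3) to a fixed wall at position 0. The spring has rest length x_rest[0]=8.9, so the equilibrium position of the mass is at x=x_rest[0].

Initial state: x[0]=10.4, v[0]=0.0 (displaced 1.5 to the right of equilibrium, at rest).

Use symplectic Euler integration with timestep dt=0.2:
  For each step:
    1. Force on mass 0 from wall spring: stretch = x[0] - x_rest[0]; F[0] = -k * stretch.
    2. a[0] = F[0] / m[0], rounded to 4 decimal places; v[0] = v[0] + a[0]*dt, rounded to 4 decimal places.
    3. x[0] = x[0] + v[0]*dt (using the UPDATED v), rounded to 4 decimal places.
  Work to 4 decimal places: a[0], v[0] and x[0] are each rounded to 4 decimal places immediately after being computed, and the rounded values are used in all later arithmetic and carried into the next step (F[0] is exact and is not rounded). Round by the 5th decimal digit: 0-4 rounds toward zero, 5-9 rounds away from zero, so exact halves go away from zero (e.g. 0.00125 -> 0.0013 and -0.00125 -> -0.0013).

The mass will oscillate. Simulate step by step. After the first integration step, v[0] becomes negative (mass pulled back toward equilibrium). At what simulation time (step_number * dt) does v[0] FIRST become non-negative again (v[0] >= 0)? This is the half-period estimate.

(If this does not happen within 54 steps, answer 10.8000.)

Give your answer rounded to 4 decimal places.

Answer: 2.6000

Derivation:
Step 0: x=[10.4000] v=[0.0000]
Step 1: x=[10.3010] v=[-0.4950]
Step 2: x=[10.1095] v=[-0.9573]
Step 3: x=[9.8382] v=[-1.3564]
Step 4: x=[9.5050] v=[-1.6660]
Step 5: x=[9.1319] v=[-1.8657]
Step 6: x=[8.7435] v=[-1.9422]
Step 7: x=[8.3654] v=[-1.8906]
Step 8: x=[8.0226] v=[-1.7142]
Step 9: x=[7.7377] v=[-1.4247]
Step 10: x=[7.5295] v=[-1.0411]
Step 11: x=[7.4117] v=[-0.5888]
Step 12: x=[7.3922] v=[-0.0977]
Step 13: x=[7.4722] v=[0.3999]
First v>=0 after going negative at step 13, time=2.6000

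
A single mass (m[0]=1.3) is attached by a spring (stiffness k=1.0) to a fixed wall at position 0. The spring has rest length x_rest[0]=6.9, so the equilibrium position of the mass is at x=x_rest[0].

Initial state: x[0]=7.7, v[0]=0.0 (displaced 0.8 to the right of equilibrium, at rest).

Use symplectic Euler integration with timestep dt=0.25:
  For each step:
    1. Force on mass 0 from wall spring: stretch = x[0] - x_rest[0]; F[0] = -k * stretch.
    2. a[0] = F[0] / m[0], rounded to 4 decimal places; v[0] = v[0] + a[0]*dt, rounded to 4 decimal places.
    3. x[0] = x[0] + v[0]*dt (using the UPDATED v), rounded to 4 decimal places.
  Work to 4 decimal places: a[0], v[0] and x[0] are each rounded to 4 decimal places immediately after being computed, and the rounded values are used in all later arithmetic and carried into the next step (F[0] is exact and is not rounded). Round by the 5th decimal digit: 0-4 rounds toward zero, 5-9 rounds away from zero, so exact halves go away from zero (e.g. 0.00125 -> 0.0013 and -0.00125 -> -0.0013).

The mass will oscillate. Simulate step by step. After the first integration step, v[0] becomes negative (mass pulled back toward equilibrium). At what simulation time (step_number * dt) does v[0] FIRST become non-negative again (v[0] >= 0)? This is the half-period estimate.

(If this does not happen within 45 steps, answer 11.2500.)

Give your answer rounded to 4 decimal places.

Step 0: x=[7.7000] v=[0.0000]
Step 1: x=[7.6615] v=[-0.1539]
Step 2: x=[7.5864] v=[-0.3004]
Step 3: x=[7.4783] v=[-0.4324]
Step 4: x=[7.3424] v=[-0.5436]
Step 5: x=[7.1852] v=[-0.6287]
Step 6: x=[7.0143] v=[-0.6836]
Step 7: x=[6.8379] v=[-0.7056]
Step 8: x=[6.6645] v=[-0.6937]
Step 9: x=[6.5024] v=[-0.6484]
Step 10: x=[6.3594] v=[-0.5720]
Step 11: x=[6.2424] v=[-0.4681]
Step 12: x=[6.1570] v=[-0.3417]
Step 13: x=[6.1073] v=[-0.1988]
Step 14: x=[6.0957] v=[-0.0464]
Step 15: x=[6.1228] v=[0.1083]
First v>=0 after going negative at step 15, time=3.7500

Answer: 3.7500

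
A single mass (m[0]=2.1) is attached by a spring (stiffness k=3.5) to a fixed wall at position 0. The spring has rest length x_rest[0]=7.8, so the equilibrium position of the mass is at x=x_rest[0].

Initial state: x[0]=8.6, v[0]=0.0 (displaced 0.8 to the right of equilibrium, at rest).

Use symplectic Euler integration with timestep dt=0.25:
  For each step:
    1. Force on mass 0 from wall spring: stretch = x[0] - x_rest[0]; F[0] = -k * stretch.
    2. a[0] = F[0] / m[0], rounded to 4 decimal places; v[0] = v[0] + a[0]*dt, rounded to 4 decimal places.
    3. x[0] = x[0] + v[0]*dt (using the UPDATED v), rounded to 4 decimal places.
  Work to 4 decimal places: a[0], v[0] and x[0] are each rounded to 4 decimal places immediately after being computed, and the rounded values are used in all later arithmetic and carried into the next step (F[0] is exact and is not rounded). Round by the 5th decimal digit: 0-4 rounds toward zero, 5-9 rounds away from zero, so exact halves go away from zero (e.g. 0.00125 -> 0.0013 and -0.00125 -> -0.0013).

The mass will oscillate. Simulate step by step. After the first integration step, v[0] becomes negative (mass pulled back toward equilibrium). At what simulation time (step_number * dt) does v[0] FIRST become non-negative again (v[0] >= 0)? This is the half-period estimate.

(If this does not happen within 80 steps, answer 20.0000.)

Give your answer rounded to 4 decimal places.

Answer: 2.5000

Derivation:
Step 0: x=[8.6000] v=[0.0000]
Step 1: x=[8.5167] v=[-0.3333]
Step 2: x=[8.3587] v=[-0.6319]
Step 3: x=[8.1425] v=[-0.8647]
Step 4: x=[7.8907] v=[-1.0074]
Step 5: x=[7.6294] v=[-1.0452]
Step 6: x=[7.3859] v=[-0.9741]
Step 7: x=[7.1855] v=[-0.8016]
Step 8: x=[7.0491] v=[-0.5456]
Step 9: x=[6.9909] v=[-0.2327]
Step 10: x=[7.0170] v=[0.1044]
First v>=0 after going negative at step 10, time=2.5000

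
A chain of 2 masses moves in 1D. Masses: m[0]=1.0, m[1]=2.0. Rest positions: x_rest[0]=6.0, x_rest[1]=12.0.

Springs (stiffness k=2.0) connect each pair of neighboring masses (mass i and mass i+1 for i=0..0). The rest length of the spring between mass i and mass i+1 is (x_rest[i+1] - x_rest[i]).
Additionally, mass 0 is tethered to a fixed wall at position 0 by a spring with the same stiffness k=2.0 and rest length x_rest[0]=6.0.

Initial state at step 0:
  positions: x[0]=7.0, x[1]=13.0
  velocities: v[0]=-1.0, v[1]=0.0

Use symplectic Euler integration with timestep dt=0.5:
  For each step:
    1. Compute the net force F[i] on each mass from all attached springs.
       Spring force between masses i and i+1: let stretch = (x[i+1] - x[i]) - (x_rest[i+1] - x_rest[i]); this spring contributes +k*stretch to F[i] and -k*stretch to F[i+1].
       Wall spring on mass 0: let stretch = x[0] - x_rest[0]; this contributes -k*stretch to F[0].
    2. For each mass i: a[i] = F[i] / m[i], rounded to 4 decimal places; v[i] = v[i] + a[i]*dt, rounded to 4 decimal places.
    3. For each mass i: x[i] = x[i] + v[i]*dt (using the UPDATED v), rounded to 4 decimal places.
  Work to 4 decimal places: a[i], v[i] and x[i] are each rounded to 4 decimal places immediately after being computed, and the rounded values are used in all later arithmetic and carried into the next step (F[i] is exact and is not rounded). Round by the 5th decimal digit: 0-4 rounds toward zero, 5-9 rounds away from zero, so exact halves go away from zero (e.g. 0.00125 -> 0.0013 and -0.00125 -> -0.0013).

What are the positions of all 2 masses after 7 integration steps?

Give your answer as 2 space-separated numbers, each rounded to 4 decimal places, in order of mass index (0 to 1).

Step 0: x=[7.0000 13.0000] v=[-1.0000 0.0000]
Step 1: x=[6.0000 13.0000] v=[-2.0000 0.0000]
Step 2: x=[5.5000 12.7500] v=[-1.0000 -0.5000]
Step 3: x=[5.8750 12.1875] v=[0.7500 -1.1250]
Step 4: x=[6.4688 11.5469] v=[1.1875 -1.2813]
Step 5: x=[6.3672 11.1367] v=[-0.2032 -0.8204]
Step 6: x=[5.4668 11.0341] v=[-1.8009 -0.2052]
Step 7: x=[4.6166 11.0397] v=[-1.7004 0.0112]

Answer: 4.6166 11.0397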